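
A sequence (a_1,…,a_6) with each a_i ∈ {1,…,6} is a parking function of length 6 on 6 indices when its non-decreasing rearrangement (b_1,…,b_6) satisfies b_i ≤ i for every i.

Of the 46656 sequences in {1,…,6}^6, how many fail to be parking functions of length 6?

#PF = (6+1−6)·(6+1)^{6−1} = 1·16807 = 16807 (Pollak)
Check (4,6,5,6,6,6) → sorted (4,5,6,6,6,6): b_1=4>1, not a PF.
Total 46656; non-PF = 46656−16807 = 29849

29849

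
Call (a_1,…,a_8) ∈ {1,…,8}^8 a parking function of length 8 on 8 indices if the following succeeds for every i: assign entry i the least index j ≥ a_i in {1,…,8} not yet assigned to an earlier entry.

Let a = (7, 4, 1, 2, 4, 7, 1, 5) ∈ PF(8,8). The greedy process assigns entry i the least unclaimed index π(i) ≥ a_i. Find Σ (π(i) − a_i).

5

Σπ(i) = 1+…+8 = 36; Σa = 7+4+1+2+4+7+1+5 = 31; disp = 36−31 = 5.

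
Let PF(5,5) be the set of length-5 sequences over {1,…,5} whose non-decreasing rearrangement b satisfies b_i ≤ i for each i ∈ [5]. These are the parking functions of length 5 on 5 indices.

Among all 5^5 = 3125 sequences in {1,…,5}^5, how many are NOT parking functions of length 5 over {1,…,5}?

1829

|PF(5,5)| = (5+1−5)·(5+1)^{5−1} = 1·1296 = 1296
Check (3,3,4,5,5) → sorted (3,3,4,5,5): b_1=3>1, not a PF.
Total 3125; non-PF = 3125−1296 = 1829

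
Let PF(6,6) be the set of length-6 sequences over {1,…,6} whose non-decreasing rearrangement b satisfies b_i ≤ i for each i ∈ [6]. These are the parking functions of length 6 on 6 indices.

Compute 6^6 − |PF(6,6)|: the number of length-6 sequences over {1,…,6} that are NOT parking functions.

29849

#PF = 1·7^5 = 1 · 16807 = 16807 [KW]
Check (4,6,3,6,2,3) → sorted (2,3,3,4,6,6): b_1=2>1, not a PF.
Total 46656; non-PF = 46656−16807 = 29849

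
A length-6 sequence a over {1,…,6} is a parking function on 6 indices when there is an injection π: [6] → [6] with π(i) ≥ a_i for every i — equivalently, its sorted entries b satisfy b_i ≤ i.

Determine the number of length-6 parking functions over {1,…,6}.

16807

|PF| = (6+1−6)·(6+1)^{6−1} = 1 · 16807 = 16807 (Konheim–Weiss)
Example (2,5,5,1,2,2) → sorted (1,2,2,2,5,5): b_i ≤ i ∀i, a PF.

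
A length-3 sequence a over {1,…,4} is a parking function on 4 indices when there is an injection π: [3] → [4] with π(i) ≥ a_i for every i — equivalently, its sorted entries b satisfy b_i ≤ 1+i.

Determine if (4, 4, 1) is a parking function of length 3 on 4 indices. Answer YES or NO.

NO

Sorted: b = (1, 4, 4).
  b_1=1 ≤ 2
  b_2=4 > 3
  fails at i=2 ⇒ NO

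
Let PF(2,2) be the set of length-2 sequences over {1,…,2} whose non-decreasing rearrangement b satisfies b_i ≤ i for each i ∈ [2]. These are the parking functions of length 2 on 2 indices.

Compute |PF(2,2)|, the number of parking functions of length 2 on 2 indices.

|PF(2,2)| = (2−2+1)·(2+1)^(2−1) = 1×3 = 3 (Konheim–Weiss)
Example (2,1) → sorted (1,2): b_i ≤ i ∀i, a PF.

3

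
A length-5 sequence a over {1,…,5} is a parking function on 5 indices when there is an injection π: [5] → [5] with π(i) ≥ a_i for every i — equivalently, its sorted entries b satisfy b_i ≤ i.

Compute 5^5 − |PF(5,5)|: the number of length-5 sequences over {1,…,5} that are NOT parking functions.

1829

|PF(5,5)| = (5−5+1)·(5+1)^(5−1) = 1×1296 = 1296 (Konheim–Weiss)
E.g. (3,5,5,4,5) → sorted (3,4,5,5,5): b_1=3>1, not a PF.
So 3125 − 1296 = 1829 fail.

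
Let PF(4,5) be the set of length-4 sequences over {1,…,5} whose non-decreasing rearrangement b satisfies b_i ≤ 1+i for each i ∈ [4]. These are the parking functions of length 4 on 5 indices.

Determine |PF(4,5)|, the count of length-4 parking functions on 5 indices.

432

|PF| = 2·6^3 = 2 · 216 = 432 (Konheim–Weiss)
Check (1,2,5,4) → sorted (1,2,4,5): b_i ≤ 1+i ∀i, a PF.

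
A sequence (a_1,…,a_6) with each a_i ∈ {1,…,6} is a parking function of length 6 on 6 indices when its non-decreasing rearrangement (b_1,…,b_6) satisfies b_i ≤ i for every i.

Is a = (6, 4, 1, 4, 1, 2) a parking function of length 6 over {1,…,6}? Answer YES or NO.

Sorted: b = (1, 1, 2, 4, 4, 6).
  b_1=1 ≤ 1
  b_2=1 ≤ 2
  b_3=2 ≤ 3
  b_4=4 ≤ 4
  b_5=4 ≤ 5
  b_6=6 ≤ 6
All bounds hold ⇒ YES

YES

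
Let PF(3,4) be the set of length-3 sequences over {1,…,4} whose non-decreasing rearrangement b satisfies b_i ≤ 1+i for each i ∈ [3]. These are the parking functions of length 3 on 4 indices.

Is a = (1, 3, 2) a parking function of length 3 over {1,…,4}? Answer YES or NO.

Sorted: b = (1, 2, 3).
  b_1=1 ≤ 2
  b_2=2 ≤ 3
  b_3=3 ≤ 4
All bounds hold ⇒ YES

YES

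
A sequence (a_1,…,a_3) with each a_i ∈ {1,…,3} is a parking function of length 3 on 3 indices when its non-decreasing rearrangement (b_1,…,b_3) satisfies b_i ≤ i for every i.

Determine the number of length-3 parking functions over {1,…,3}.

|PF| = (4−3)·4^(3−1) = 1×16 = 16
E.g. (2,1,1) → sorted (1,1,2): b_i ≤ i ∀i, a PF.

16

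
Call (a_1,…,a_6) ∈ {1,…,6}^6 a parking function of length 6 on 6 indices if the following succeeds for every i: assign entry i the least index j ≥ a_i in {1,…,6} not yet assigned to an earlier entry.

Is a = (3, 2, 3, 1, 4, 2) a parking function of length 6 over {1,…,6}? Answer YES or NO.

Rearranged: b = (1, 2, 2, 3, 3, 4).
  b_1=1 ≤ 1
  b_2=2 ≤ 2
  b_3=2 ≤ 3
  b_4=3 ≤ 4
  b_5=3 ≤ 5
  b_6=4 ≤ 6
All bounds hold ⇒ YES

YES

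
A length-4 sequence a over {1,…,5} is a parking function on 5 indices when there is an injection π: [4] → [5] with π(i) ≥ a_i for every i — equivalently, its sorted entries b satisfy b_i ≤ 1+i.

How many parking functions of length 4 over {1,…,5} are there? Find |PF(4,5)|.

432

Count = 2·6^3 = 2·216 = 432 [KW]
E.g. (2,3,1,1) → sorted (1,1,2,3): b_i ≤ 1+i ∀i, a PF.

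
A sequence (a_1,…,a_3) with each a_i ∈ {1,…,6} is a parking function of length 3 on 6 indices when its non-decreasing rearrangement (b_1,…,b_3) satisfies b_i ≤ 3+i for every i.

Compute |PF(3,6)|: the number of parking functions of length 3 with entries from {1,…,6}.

196

|PF| = 4·7^2 = 4 · 49 = 196
E.g. (6,1,5) → sorted (1,5,6): b_i ≤ 3+i ∀i, a PF.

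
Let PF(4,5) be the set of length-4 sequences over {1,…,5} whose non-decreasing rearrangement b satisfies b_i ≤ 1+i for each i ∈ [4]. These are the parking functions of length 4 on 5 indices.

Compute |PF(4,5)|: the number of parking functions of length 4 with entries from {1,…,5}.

#PF = 2·6^3 = 2×216 = 432 (Pollak)
E.g. (2,1,2,1) → sorted (1,1,2,2): b_i ≤ 1+i ∀i, a PF.

432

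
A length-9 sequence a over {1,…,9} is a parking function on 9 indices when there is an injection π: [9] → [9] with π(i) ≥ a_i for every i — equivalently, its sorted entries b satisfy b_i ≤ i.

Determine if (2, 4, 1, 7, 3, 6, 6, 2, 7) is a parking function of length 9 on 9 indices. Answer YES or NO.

YES

Sorted: b = (1, 2, 2, 3, 4, 6, 6, 7, 7).
  b_1=1 ≤ 1
  b_2=2 ≤ 2
  b_3=2 ≤ 3
  b_4=3 ≤ 4
  b_5=4 ≤ 5
  b_6=6 ≤ 6
  b_7=6 ≤ 7
  b_8=7 ≤ 8
  b_9=7 ≤ 9
All bounds hold ⇒ YES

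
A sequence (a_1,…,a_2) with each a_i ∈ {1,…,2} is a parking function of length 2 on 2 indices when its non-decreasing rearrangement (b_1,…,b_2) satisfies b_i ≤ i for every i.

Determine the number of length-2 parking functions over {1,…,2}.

|PF(2,2)| = (2−2+1)·(2+1)^(2−1) = 1·3 = 3 (Pollak)
E.g. (1,1) → sorted (1,1): b_i ≤ i ∀i, a PF.

3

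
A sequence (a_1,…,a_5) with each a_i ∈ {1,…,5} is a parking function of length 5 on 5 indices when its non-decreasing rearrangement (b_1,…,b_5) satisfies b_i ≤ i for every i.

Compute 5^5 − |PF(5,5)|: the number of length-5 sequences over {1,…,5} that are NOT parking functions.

|PF| = (5−5+1)·(5+1)^(5−1) = 1 · 1296 = 1296 [KW]
E.g. (3,5,4,5,3) → sorted (3,3,4,5,5): b_1=3>1, not a PF.
5^5 − 1296 = 3125 − 1296 = 1829

1829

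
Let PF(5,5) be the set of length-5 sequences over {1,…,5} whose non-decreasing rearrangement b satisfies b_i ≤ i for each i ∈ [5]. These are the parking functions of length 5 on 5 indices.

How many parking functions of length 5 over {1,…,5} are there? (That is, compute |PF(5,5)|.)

1296

Count = (5+1−5)·(5+1)^{5−1} = 1×1296 = 1296 (Konheim–Weiss)
E.g. (4,4,1,1,1) → sorted (1,1,1,4,4): b_i ≤ i ∀i, a PF.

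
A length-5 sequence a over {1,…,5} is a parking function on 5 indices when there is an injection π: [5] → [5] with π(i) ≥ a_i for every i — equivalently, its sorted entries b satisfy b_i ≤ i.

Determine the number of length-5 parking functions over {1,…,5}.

1296

#PF = 1·6^4 = 1×1296 = 1296
Example (3,4,2,5,1) → sorted (1,2,3,4,5): b_i ≤ i ∀i, a PF.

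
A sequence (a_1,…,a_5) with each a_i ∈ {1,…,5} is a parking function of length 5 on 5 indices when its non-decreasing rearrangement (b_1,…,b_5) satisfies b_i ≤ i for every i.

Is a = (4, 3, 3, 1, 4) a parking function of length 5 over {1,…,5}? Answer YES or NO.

NO

Rearranged: b = (1, 3, 3, 4, 4).
  b_1=1 ≤ 1
  b_2=3 > 2
  fails at i=2 ⇒ NO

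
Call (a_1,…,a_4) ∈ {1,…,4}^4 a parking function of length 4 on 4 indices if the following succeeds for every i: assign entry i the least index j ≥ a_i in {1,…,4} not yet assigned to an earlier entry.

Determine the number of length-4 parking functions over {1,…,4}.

125

|PF(4,4)| = (4+1−4)·(4+1)^{4−1} = 1×125 = 125 (Konheim–Weiss)
Check (3,1,3,1) → sorted (1,1,3,3): b_i ≤ i ∀i, a PF.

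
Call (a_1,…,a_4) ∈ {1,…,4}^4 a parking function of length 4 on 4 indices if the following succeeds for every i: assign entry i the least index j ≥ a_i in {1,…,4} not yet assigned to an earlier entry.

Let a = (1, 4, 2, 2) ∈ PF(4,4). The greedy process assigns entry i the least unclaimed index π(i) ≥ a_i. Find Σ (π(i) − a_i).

1

Σπ = 4·5/2 = 10 (π permutes [4]); Σa = 1+4+2+2 = 9; disp = 10−9 = 1.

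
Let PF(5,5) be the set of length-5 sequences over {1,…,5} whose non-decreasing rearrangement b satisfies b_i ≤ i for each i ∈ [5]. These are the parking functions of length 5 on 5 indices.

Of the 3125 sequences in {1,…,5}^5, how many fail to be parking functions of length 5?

|PF(5,5)| = (5+1−5)·(5+1)^{5−1} = 1 · 1296 = 1296 (Konheim–Weiss)
Example (3,4,2,2,3) → sorted (2,2,3,3,4): b_1=2>1, not a PF.
So 3125 − 1296 = 1829 fail.

1829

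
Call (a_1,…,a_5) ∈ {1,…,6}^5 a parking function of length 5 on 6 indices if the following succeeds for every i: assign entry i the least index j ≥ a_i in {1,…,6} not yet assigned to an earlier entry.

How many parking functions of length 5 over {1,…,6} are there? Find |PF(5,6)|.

4802

|PF(5,6)| = (6+1−5)·(6+1)^{5−1} = 2·2401 = 4802 (Konheim–Weiss)
Check (4,1,2,5,3) → sorted (1,2,3,4,5): b_i ≤ 1+i ∀i, a PF.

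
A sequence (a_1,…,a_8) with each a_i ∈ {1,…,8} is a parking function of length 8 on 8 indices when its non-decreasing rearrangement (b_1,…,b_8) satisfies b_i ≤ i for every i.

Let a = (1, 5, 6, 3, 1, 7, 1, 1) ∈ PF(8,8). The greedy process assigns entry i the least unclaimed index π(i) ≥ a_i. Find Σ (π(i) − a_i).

11

Σπ = 36 ({1..8} each once); Σa = 1+5+6+3+1+7+1+1 = 25; disp = 36−25 = 11.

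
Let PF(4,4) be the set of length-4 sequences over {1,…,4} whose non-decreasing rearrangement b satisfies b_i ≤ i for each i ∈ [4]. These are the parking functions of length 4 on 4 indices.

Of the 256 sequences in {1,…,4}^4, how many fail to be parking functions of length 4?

131

|PF(4,4)| = (4−4+1)·(4+1)^(4−1) = 1·125 = 125 (Pollak)
One tuple (2,4,3,3) → sorted (2,3,3,4): b_1=2>1, not a PF.
So 256 − 125 = 131 fail.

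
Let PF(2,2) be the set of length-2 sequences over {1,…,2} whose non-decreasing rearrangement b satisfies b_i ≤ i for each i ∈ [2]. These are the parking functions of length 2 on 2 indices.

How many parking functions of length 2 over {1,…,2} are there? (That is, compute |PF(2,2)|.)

3

Count = (2+1−2)·(2+1)^{2−1} = 1×3 = 3
One tuple (1,1) → sorted (1,1): b_i ≤ i ∀i, a PF.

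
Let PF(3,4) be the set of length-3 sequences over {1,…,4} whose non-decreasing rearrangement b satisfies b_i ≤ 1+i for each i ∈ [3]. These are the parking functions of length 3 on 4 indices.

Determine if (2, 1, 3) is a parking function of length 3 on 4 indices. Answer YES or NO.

Rearranged: b = (1, 2, 3).
  b_1=1 ≤ 2
  b_2=2 ≤ 3
  b_3=3 ≤ 4
All bounds hold ⇒ YES

YES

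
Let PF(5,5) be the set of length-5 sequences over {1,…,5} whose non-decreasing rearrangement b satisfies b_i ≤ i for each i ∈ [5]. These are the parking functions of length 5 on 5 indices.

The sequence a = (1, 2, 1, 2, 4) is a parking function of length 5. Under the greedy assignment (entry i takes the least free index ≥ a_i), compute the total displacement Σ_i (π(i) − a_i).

5

Σπ(i) = 1+…+5 = 15; Σa = 1+2+1+2+4 = 10; disp = 15−10 = 5.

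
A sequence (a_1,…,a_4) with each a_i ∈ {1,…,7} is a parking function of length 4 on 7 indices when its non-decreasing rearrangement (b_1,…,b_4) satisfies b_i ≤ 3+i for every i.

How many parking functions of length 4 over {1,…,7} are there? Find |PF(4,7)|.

|PF(4,7)| = (7−4+1)·(7+1)^(4−1) = 4·512 = 2048
E.g. (5,1,6,5) → sorted (1,5,5,6): b_i ≤ 3+i ∀i, a PF.

2048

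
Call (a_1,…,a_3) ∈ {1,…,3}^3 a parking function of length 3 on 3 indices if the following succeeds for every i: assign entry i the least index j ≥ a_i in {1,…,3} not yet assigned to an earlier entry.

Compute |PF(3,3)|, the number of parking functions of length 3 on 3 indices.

|PF| = (3+1−3)·(3+1)^{3−1} = 1×16 = 16 [KW]
Example (2,3,1) → sorted (1,2,3): b_i ≤ i ∀i, a PF.

16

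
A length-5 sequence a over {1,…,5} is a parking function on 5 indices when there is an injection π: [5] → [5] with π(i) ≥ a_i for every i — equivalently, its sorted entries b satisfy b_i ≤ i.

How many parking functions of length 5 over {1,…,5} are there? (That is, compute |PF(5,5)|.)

1296

#PF = (6−5)·6^(5−1) = 1·1296 = 1296 [KW]
E.g. (2,5,3,2,1) → sorted (1,2,2,3,5): b_i ≤ i ∀i, a PF.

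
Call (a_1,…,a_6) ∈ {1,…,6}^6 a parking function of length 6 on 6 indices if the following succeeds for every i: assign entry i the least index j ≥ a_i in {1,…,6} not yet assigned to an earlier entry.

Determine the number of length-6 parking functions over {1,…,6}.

|PF(6,6)| = (7−6)·7^(6−1) = 1·16807 = 16807 (Pollak)
Check (4,2,1,2,4,3) → sorted (1,2,2,3,4,4): b_i ≤ i ∀i, a PF.

16807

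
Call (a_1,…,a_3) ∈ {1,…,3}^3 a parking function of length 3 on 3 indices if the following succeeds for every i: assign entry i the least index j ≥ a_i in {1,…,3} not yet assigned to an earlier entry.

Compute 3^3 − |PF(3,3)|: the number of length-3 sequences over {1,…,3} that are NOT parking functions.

|PF| = (3−3+1)·(3+1)^(3−1) = 1·16 = 16 (Pollak)
One tuple (2,3,3) → sorted (2,3,3): b_1=2>1, not a PF.
Total 27; non-PF = 27−16 = 11

11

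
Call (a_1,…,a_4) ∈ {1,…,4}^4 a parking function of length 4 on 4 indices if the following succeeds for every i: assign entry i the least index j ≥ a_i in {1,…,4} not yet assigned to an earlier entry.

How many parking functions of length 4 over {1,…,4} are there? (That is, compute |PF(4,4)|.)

125

|PF| = (4−4+1)·(4+1)^(4−1) = 1 · 125 = 125
Check (1,3,2,3) → sorted (1,2,3,3): b_i ≤ i ∀i, a PF.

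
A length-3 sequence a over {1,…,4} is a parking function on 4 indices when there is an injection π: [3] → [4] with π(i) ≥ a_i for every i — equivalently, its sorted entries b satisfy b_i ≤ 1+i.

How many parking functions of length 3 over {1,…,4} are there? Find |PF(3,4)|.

50

|PF(3,4)| = (5−3)·5^(3−1) = 2×25 = 50 [KW]
E.g. (2,2,1) → sorted (1,2,2): b_i ≤ 1+i ∀i, a PF.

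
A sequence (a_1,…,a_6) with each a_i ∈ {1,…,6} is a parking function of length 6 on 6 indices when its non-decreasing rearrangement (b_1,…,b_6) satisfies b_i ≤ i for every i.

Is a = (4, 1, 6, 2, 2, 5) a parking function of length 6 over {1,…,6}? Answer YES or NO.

Order a: b = (1, 2, 2, 4, 5, 6).
  b_1=1 ≤ 1
  b_2=2 ≤ 2
  b_3=2 ≤ 3
  b_4=4 ≤ 4
  b_5=5 ≤ 5
  b_6=6 ≤ 6
All bounds hold ⇒ YES

YES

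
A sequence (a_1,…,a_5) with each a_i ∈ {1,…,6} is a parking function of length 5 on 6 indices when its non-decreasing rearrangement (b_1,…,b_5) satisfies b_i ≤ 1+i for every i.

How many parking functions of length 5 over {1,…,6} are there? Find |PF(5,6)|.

Count = (6+1−5)·(6+1)^{5−1} = 2·2401 = 4802 (Pollak)
E.g. (2,1,4,1,3) → sorted (1,1,2,3,4): b_i ≤ 1+i ∀i, a PF.

4802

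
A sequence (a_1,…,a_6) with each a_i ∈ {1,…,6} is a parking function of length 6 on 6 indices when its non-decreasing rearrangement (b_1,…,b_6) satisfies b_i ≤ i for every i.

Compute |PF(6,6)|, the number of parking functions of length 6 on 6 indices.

#PF = (6−6+1)·(6+1)^(6−1) = 1×16807 = 16807 [KW]
E.g. (2,6,3,1,3,2) → sorted (1,2,2,3,3,6): b_i ≤ i ∀i, a PF.

16807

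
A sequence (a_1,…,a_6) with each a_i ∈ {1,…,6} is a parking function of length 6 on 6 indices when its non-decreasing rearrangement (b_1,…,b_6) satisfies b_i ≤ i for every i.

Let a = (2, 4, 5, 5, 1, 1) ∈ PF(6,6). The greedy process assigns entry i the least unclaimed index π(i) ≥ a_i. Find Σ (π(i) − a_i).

3

Σπ = 21 ({1..6} each once); Σa = 2+4+5+5+1+1 = 18; disp = 21−18 = 3.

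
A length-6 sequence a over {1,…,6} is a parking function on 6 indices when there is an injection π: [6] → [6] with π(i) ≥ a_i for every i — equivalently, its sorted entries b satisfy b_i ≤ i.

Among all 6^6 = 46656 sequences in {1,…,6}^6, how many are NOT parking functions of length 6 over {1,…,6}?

Count = 1·7^5 = 1×16807 = 16807 [KW]
Check (5,6,1,2,6,1) → sorted (1,1,2,5,6,6): b_4=5>4, not a PF.
Total 46656; non-PF = 46656−16807 = 29849

29849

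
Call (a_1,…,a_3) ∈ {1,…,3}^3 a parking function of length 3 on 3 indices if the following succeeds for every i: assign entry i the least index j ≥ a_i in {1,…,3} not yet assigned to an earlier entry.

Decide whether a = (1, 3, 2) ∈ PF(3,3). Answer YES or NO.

YES

Sorted: b = (1, 2, 3).
  b_1=1 ≤ 1
  b_2=2 ≤ 2
  b_3=3 ≤ 3
All bounds hold ⇒ YES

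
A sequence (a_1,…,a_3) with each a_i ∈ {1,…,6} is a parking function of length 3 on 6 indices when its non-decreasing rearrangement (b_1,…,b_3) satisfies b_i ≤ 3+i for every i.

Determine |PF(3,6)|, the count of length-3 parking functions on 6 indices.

196

#PF = (6−3+1)·(6+1)^(3−1) = 4×49 = 196
Check (6,1,1) → sorted (1,1,6): b_i ≤ 3+i ∀i, a PF.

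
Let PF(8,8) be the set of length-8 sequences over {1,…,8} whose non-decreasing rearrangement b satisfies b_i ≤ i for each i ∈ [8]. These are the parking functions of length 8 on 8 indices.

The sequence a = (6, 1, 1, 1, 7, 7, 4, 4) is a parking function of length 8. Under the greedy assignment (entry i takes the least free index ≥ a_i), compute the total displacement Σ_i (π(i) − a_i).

5

Σπ = 8·9/2 = 36 (π permutes [8]); Σa = 6+1+1+1+7+7+4+4 = 31; disp = 36−31 = 5.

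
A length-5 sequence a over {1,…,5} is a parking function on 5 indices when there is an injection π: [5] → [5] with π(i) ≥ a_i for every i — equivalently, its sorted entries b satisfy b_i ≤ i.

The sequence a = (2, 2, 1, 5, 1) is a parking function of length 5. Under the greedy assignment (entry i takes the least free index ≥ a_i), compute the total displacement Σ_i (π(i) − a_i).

4

Σπ(i) = 1+…+5 = 15; Σa = 2+2+1+5+1 = 11; disp = 15−11 = 4.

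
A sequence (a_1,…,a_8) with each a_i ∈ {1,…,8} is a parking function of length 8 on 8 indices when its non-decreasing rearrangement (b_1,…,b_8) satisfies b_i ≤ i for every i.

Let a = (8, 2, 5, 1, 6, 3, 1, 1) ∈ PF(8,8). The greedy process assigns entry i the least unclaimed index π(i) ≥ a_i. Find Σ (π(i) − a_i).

9

Σπ = 8·9/2 = 36 (π permutes [8]); Σa = 8+2+5+1+6+3+1+1 = 27; disp = 36−27 = 9.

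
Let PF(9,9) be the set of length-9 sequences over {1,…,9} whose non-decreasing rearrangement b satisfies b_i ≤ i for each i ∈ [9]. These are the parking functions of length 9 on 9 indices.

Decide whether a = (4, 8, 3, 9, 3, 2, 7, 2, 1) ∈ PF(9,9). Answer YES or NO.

Order a: b = (1, 2, 2, 3, 3, 4, 7, 8, 9).
  b_1=1 ≤ 1
  b_2=2 ≤ 2
  b_3=2 ≤ 3
  b_4=3 ≤ 4
  b_5=3 ≤ 5
  b_6=4 ≤ 6
  b_7=7 ≤ 7
  b_8=8 ≤ 8
  b_9=9 ≤ 9
All bounds hold ⇒ YES

YES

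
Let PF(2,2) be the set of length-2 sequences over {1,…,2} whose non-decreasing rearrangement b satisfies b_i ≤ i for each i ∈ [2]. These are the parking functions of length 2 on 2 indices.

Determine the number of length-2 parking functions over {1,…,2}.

#PF = (2−2+1)·(2+1)^(2−1) = 1·3 = 3 (Konheim–Weiss)
Check (1,2) → sorted (1,2): b_i ≤ i ∀i, a PF.

3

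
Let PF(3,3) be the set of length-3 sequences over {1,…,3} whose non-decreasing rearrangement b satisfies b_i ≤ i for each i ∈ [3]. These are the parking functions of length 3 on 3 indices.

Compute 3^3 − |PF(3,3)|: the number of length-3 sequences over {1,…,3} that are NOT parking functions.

|PF| = (3−3+1)·(3+1)^(3−1) = 1 · 16 = 16 [KW]
Check (2,3,3) → sorted (2,3,3): b_1=2>1, not a PF.
Total 27; non-PF = 27−16 = 11

11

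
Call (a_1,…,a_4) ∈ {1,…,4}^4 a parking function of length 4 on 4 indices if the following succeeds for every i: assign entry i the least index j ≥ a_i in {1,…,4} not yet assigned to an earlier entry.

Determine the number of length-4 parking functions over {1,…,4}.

125

#PF = 1·5^3 = 1×125 = 125 (Pollak)
E.g. (2,1,3,4) → sorted (1,2,3,4): b_i ≤ i ∀i, a PF.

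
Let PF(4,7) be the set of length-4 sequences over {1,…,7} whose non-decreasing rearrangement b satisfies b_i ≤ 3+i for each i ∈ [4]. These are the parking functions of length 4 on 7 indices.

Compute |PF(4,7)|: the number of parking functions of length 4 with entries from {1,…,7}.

|PF(4,7)| = (7−4+1)·(7+1)^(4−1) = 4×512 = 2048 [KW]
E.g. (4,6,2,6) → sorted (2,4,6,6): b_i ≤ 3+i ∀i, a PF.

2048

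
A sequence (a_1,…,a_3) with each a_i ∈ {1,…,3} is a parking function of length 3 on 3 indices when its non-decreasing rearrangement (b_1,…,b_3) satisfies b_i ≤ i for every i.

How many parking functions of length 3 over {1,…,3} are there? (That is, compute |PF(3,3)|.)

|PF(3,3)| = (3−3+1)·(3+1)^(3−1) = 1·16 = 16 (Konheim–Weiss)
Check (3,1,2) → sorted (1,2,3): b_i ≤ i ∀i, a PF.

16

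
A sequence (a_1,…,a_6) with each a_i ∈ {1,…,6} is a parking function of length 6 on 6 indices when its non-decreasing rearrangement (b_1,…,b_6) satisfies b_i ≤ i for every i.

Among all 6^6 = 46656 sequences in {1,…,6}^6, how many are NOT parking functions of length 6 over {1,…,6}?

Count = (6−6+1)·(6+1)^(6−1) = 1·16807 = 16807 [KW]
One tuple (2,6,2,2,2,6) → sorted (2,2,2,2,6,6): b_1=2>1, not a PF.
Total 46656; non-PF = 46656−16807 = 29849

29849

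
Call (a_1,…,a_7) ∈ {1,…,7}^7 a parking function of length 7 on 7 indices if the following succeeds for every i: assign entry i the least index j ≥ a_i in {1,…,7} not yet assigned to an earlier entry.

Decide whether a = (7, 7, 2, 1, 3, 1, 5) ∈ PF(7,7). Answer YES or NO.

NO

Order a: b = (1, 1, 2, 3, 5, 7, 7).
  b_1=1 ≤ 1
  b_2=1 ≤ 2
  b_3=2 ≤ 3
  b_4=3 ≤ 4
  b_5=5 ≤ 5
  b_6=7 > 6
  fails at i=6 ⇒ NO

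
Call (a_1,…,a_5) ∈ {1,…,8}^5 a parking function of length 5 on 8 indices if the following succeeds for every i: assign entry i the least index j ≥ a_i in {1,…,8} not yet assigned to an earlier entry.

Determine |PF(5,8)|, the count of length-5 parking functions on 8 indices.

|PF(5,8)| = (9−5)·9^(5−1) = 4×6561 = 26244 (Pollak)
One tuple (1,8,7,1,5) → sorted (1,1,5,7,8): b_i ≤ 3+i ∀i, a PF.

26244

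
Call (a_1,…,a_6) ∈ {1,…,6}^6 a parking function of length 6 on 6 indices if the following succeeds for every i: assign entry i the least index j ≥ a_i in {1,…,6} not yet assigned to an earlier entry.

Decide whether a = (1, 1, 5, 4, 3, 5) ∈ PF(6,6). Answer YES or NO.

Rearranged: b = (1, 1, 3, 4, 5, 5).
  b_1=1 ≤ 1
  b_2=1 ≤ 2
  b_3=3 ≤ 3
  b_4=4 ≤ 4
  b_5=5 ≤ 5
  b_6=5 ≤ 6
All bounds hold ⇒ YES

YES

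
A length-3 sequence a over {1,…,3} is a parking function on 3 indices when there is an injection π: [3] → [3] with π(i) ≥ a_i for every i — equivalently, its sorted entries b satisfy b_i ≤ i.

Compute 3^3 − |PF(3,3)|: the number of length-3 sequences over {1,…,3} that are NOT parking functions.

|PF| = (4−3)·4^(3−1) = 1×16 = 16 (Konheim–Weiss)
Example (3,3,3) → sorted (3,3,3): b_1=3>1, not a PF.
Total 27; non-PF = 27−16 = 11

11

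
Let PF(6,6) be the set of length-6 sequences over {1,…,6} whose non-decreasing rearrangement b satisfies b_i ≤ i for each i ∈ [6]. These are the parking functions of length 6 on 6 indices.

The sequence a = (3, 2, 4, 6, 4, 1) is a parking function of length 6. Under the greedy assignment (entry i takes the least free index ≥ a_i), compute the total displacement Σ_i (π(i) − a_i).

Σπ(i) = 1+…+6 = 21; Σa = 3+2+4+6+4+1 = 20; disp = 21−20 = 1.

1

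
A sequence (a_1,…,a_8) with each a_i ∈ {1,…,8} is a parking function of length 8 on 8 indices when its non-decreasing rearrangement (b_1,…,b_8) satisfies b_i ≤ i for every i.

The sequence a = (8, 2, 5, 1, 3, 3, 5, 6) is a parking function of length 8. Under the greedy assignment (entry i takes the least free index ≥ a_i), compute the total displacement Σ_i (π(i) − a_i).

Σπ = 8·9/2 = 36 (π permutes [8]); Σa = 8+2+5+1+3+3+5+6 = 33; disp = 36−33 = 3.

3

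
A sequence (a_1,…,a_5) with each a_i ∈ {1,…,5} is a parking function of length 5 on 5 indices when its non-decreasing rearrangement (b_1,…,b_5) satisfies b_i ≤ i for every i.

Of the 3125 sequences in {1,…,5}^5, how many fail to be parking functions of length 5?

#PF = 1·6^4 = 1×1296 = 1296
Check (5,1,5,5,1) → sorted (1,1,5,5,5): b_3=5>3, not a PF.
So 3125 − 1296 = 1829 fail.

1829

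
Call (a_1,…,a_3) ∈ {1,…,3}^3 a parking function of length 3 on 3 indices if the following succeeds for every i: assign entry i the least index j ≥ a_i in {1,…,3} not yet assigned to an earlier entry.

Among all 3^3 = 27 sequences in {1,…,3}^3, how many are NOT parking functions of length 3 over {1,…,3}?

11

|PF| = (3+1−3)·(3+1)^{3−1} = 1×16 = 16 (Konheim–Weiss)
Example (2,3,2) → sorted (2,2,3): b_1=2>1, not a PF.
Total 27; non-PF = 27−16 = 11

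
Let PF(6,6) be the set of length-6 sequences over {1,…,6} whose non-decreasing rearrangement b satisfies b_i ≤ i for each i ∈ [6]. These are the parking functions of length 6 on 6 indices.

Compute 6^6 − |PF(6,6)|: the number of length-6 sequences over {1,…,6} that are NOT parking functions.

|PF| = (7−6)·7^(6−1) = 1×16807 = 16807 (Pollak)
One tuple (6,2,1,5,6,5) → sorted (1,2,5,5,6,6): b_3=5>3, not a PF.
Total 46656; non-PF = 46656−16807 = 29849

29849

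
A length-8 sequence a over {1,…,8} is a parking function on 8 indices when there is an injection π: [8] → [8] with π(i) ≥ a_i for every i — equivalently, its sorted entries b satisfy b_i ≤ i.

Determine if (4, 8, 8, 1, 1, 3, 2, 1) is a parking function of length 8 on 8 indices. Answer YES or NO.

NO

Sorted: b = (1, 1, 1, 2, 3, 4, 8, 8).
  b_1=1 ≤ 1
  b_2=1 ≤ 2
  b_3=1 ≤ 3
  b_4=2 ≤ 4
  b_5=3 ≤ 5
  b_6=4 ≤ 6
  b_7=8 > 7
  fails at i=7 ⇒ NO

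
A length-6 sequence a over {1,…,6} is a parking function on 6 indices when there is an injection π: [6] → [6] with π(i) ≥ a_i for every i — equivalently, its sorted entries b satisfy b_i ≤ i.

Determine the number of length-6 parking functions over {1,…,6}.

16807

|PF| = 1·7^5 = 1·16807 = 16807 [KW]
Check (5,1,3,4,2,3) → sorted (1,2,3,3,4,5): b_i ≤ i ∀i, a PF.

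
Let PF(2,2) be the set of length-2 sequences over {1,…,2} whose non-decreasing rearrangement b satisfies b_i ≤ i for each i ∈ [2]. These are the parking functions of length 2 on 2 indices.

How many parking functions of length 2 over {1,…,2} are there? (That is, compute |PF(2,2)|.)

3

#PF = (2+1−2)·(2+1)^{2−1} = 1 · 3 = 3
Example (1,2) → sorted (1,2): b_i ≤ i ∀i, a PF.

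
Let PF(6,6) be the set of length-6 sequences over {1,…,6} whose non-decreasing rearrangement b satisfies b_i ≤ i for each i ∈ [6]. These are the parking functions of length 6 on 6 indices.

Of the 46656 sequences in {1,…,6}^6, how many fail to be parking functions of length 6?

|PF| = (7−6)·7^(6−1) = 1×16807 = 16807 [KW]
E.g. (6,4,1,5,4,4) → sorted (1,4,4,4,5,6): b_2=4>2, not a PF.
So 46656 − 16807 = 29849 fail.

29849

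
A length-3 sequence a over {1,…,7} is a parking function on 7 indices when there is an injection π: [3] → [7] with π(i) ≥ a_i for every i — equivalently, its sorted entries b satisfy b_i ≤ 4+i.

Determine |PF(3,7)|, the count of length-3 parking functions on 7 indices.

320

|PF| = (8−3)·8^(3−1) = 5×64 = 320 (Konheim–Weiss)
One tuple (4,7,2) → sorted (2,4,7): b_i ≤ 4+i ∀i, a PF.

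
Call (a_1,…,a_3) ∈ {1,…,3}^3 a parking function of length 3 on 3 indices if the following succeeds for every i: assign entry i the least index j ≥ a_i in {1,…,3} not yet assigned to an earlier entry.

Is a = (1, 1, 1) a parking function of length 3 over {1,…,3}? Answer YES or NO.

Sorted: b = (1, 1, 1).
  b_1=1 ≤ 1
  b_2=1 ≤ 2
  b_3=1 ≤ 3
All bounds hold ⇒ YES

YES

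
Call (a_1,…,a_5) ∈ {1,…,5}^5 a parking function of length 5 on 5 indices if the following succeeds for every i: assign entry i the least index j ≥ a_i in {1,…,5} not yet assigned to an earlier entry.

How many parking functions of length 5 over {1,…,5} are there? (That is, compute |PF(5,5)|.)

#PF = (5−5+1)·(5+1)^(5−1) = 1 · 1296 = 1296 (Konheim–Weiss)
One tuple (4,1,4,2,3) → sorted (1,2,3,4,4): b_i ≤ i ∀i, a PF.

1296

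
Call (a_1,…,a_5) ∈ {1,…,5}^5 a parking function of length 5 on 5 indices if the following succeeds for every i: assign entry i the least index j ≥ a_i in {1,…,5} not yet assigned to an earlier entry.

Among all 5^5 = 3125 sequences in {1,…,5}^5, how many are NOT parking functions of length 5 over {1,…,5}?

Count = (6−5)·6^(5−1) = 1×1296 = 1296 (Konheim–Weiss)
E.g. (5,5,3,5,5) → sorted (3,5,5,5,5): b_1=3>1, not a PF.
5^5 − 1296 = 3125 − 1296 = 1829

1829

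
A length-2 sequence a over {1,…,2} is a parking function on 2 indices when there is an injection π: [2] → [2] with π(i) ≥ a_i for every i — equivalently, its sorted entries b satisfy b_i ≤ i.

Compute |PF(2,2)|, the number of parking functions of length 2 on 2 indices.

|PF| = (3−2)·3^(2−1) = 1×3 = 3 (Pollak)
Check (2,1) → sorted (1,2): b_i ≤ i ∀i, a PF.

3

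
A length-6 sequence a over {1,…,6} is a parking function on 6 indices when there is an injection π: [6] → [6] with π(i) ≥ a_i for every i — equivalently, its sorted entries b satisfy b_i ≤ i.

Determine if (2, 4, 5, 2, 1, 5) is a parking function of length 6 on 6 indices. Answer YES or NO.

Sorted: b = (1, 2, 2, 4, 5, 5).
  b_1=1 ≤ 1
  b_2=2 ≤ 2
  b_3=2 ≤ 3
  b_4=4 ≤ 4
  b_5=5 ≤ 5
  b_6=5 ≤ 6
All bounds hold ⇒ YES

YES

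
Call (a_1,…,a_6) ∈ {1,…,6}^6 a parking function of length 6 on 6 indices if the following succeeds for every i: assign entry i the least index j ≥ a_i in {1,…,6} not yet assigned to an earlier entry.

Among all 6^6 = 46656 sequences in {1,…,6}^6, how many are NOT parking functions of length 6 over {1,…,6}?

29849

Count = 1·7^5 = 1×16807 = 16807
Example (6,3,2,2,4,2) → sorted (2,2,2,3,4,6): b_1=2>1, not a PF.
6^6 − 16807 = 46656 − 16807 = 29849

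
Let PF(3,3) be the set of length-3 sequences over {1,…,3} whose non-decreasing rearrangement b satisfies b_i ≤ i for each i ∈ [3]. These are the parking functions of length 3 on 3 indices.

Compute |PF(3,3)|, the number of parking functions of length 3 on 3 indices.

#PF = (3−3+1)·(3+1)^(3−1) = 1×16 = 16 [KW]
E.g. (1,2,3) → sorted (1,2,3): b_i ≤ i ∀i, a PF.

16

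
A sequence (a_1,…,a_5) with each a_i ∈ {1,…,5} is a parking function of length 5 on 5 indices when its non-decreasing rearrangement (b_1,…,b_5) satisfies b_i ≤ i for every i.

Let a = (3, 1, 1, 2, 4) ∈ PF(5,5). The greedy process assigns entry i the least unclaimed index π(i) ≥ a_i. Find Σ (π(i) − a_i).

Σπ(i) = 1+…+5 = 15; Σa = 3+1+1+2+4 = 11; disp = 15−11 = 4.

4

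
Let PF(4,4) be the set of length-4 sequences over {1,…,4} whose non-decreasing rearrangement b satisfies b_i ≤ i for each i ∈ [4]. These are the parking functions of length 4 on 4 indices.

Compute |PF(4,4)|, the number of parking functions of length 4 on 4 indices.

125

|PF(4,4)| = 1·5^3 = 1 · 125 = 125 (Konheim–Weiss)
Example (3,1,2,3) → sorted (1,2,3,3): b_i ≤ i ∀i, a PF.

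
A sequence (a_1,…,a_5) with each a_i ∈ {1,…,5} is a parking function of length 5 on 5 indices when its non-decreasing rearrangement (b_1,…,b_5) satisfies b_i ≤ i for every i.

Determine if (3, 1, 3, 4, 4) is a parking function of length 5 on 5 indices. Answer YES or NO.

Sorted: b = (1, 3, 3, 4, 4).
  b_1=1 ≤ 1
  b_2=3 > 2
  fails at i=2 ⇒ NO

NO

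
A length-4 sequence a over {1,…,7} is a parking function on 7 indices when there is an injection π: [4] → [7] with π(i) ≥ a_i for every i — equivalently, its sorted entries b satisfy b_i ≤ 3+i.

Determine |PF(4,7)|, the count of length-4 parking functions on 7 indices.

2048

#PF = 4·8^3 = 4 · 512 = 2048 [KW]
Check (2,7,3,3) → sorted (2,3,3,7): b_i ≤ 3+i ∀i, a PF.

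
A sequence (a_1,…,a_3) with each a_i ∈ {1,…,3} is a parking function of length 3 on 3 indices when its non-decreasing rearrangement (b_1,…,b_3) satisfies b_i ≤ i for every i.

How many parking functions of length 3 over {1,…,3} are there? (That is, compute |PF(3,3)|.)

|PF(3,3)| = (3−3+1)·(3+1)^(3−1) = 1 · 16 = 16 [KW]
Check (1,1,1) → sorted (1,1,1): b_i ≤ i ∀i, a PF.

16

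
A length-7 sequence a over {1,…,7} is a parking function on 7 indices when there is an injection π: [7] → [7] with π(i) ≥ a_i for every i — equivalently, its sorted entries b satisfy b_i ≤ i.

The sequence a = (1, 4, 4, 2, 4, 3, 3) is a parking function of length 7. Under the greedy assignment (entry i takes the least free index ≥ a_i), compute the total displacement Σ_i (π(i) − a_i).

Σπ(i) = 1+…+7 = 28; Σa = 1+4+4+2+4+3+3 = 21; disp = 28−21 = 7.

7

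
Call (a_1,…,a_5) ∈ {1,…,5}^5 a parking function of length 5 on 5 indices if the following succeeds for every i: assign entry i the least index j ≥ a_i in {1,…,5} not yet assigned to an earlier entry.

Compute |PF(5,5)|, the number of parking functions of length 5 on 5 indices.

|PF| = (6−5)·6^(5−1) = 1 · 1296 = 1296 [KW]
Example (2,5,1,1,2) → sorted (1,1,2,2,5): b_i ≤ i ∀i, a PF.

1296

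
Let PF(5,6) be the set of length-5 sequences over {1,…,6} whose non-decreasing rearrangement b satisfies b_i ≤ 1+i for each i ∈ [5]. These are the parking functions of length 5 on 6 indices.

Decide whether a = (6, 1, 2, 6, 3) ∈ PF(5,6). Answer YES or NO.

NO

Order a: b = (1, 2, 3, 6, 6).
  b_1=1 ≤ 2
  b_2=2 ≤ 3
  b_3=3 ≤ 4
  b_4=6 > 5
  fails at i=4 ⇒ NO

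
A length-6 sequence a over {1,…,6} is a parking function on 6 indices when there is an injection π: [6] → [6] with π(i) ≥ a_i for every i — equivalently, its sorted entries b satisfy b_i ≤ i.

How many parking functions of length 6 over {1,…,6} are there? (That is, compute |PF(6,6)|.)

Count = (6+1−6)·(6+1)^{6−1} = 1×16807 = 16807 (Konheim–Weiss)
Check (2,3,6,3,1,3) → sorted (1,2,3,3,3,6): b_i ≤ i ∀i, a PF.

16807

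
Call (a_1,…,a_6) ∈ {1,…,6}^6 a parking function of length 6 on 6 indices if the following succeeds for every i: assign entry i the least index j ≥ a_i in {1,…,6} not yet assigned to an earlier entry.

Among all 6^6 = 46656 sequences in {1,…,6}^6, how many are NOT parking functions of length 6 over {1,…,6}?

|PF| = (6+1−6)·(6+1)^{6−1} = 1·16807 = 16807 [KW]
One tuple (3,6,6,1,2,5) → sorted (1,2,3,5,6,6): b_4=5>4, not a PF.
6^6 − 16807 = 46656 − 16807 = 29849

29849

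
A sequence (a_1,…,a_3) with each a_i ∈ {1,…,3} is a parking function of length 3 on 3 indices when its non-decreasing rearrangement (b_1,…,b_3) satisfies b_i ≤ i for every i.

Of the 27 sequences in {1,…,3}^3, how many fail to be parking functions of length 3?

|PF| = (3+1−3)·(3+1)^{3−1} = 1×16 = 16 (Konheim–Weiss)
Check (3,3,3) → sorted (3,3,3): b_1=3>1, not a PF.
3^3 − 16 = 27 − 16 = 11

11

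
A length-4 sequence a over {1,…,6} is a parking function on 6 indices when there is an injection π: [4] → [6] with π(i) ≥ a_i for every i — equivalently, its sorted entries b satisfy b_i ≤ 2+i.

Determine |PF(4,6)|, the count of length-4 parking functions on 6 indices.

1029

Count = (6+1−4)·(6+1)^{4−1} = 3×343 = 1029 [KW]
One tuple (4,2,6,1) → sorted (1,2,4,6): b_i ≤ 2+i ∀i, a PF.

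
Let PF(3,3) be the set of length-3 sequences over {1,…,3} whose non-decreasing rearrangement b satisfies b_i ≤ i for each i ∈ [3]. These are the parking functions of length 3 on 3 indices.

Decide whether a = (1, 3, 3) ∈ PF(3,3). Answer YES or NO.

Sorted: b = (1, 3, 3).
  b_1=1 ≤ 1
  b_2=3 > 2
  fails at i=2 ⇒ NO

NO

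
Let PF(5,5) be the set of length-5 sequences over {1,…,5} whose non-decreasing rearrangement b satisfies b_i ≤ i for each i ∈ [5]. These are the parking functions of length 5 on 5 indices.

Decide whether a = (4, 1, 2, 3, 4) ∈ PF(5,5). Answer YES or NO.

YES

Order a: b = (1, 2, 3, 4, 4).
  b_1=1 ≤ 1
  b_2=2 ≤ 2
  b_3=3 ≤ 3
  b_4=4 ≤ 4
  b_5=4 ≤ 5
All bounds hold ⇒ YES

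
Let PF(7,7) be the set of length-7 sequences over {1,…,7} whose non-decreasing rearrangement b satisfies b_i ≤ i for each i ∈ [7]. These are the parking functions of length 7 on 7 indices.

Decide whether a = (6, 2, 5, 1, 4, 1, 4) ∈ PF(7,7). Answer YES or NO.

YES

Rearranged: b = (1, 1, 2, 4, 4, 5, 6).
  b_1=1 ≤ 1
  b_2=1 ≤ 2
  b_3=2 ≤ 3
  b_4=4 ≤ 4
  b_5=4 ≤ 5
  b_6=5 ≤ 6
  b_7=6 ≤ 7
All bounds hold ⇒ YES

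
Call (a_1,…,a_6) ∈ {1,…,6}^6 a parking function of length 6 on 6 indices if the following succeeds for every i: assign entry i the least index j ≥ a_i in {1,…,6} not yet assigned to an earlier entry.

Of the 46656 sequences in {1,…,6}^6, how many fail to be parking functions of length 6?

#PF = (6+1−6)·(6+1)^{6−1} = 1×16807 = 16807 (Pollak)
Check (3,1,6,1,6,6) → sorted (1,1,3,6,6,6): b_4=6>4, not a PF.
So 46656 − 16807 = 29849 fail.

29849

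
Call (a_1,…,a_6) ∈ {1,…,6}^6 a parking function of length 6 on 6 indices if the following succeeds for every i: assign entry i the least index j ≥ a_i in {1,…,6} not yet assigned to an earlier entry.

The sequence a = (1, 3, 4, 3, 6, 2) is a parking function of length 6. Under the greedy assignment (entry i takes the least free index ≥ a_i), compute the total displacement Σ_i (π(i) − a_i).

Σπ(i) = 1+…+6 = 21; Σa = 1+3+4+3+6+2 = 19; disp = 21−19 = 2.

2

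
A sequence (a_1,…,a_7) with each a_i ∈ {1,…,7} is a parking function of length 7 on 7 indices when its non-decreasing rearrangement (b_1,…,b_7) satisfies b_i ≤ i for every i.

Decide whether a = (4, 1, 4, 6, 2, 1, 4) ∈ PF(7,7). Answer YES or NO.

Sorted: b = (1, 1, 2, 4, 4, 4, 6).
  b_1=1 ≤ 1
  b_2=1 ≤ 2
  b_3=2 ≤ 3
  b_4=4 ≤ 4
  b_5=4 ≤ 5
  b_6=4 ≤ 6
  b_7=6 ≤ 7
All bounds hold ⇒ YES

YES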